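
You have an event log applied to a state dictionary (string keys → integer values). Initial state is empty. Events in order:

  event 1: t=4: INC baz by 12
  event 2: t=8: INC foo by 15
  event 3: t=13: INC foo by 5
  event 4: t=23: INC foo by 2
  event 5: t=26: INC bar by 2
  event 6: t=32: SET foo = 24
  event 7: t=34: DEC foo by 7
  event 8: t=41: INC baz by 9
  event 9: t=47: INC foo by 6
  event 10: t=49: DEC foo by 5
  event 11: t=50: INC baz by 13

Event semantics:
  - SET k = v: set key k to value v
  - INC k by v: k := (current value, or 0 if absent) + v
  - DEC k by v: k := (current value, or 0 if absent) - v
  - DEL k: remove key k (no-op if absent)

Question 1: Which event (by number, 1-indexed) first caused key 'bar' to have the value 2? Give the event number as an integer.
Looking for first event where bar becomes 2:
  event 5: bar (absent) -> 2  <-- first match

Answer: 5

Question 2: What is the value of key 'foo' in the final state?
Answer: 18

Derivation:
Track key 'foo' through all 11 events:
  event 1 (t=4: INC baz by 12): foo unchanged
  event 2 (t=8: INC foo by 15): foo (absent) -> 15
  event 3 (t=13: INC foo by 5): foo 15 -> 20
  event 4 (t=23: INC foo by 2): foo 20 -> 22
  event 5 (t=26: INC bar by 2): foo unchanged
  event 6 (t=32: SET foo = 24): foo 22 -> 24
  event 7 (t=34: DEC foo by 7): foo 24 -> 17
  event 8 (t=41: INC baz by 9): foo unchanged
  event 9 (t=47: INC foo by 6): foo 17 -> 23
  event 10 (t=49: DEC foo by 5): foo 23 -> 18
  event 11 (t=50: INC baz by 13): foo unchanged
Final: foo = 18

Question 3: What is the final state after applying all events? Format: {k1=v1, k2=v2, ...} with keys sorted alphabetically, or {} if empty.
  after event 1 (t=4: INC baz by 12): {baz=12}
  after event 2 (t=8: INC foo by 15): {baz=12, foo=15}
  after event 3 (t=13: INC foo by 5): {baz=12, foo=20}
  after event 4 (t=23: INC foo by 2): {baz=12, foo=22}
  after event 5 (t=26: INC bar by 2): {bar=2, baz=12, foo=22}
  after event 6 (t=32: SET foo = 24): {bar=2, baz=12, foo=24}
  after event 7 (t=34: DEC foo by 7): {bar=2, baz=12, foo=17}
  after event 8 (t=41: INC baz by 9): {bar=2, baz=21, foo=17}
  after event 9 (t=47: INC foo by 6): {bar=2, baz=21, foo=23}
  after event 10 (t=49: DEC foo by 5): {bar=2, baz=21, foo=18}
  after event 11 (t=50: INC baz by 13): {bar=2, baz=34, foo=18}

Answer: {bar=2, baz=34, foo=18}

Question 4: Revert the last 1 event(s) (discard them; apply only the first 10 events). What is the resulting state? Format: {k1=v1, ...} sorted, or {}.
Keep first 10 events (discard last 1):
  after event 1 (t=4: INC baz by 12): {baz=12}
  after event 2 (t=8: INC foo by 15): {baz=12, foo=15}
  after event 3 (t=13: INC foo by 5): {baz=12, foo=20}
  after event 4 (t=23: INC foo by 2): {baz=12, foo=22}
  after event 5 (t=26: INC bar by 2): {bar=2, baz=12, foo=22}
  after event 6 (t=32: SET foo = 24): {bar=2, baz=12, foo=24}
  after event 7 (t=34: DEC foo by 7): {bar=2, baz=12, foo=17}
  after event 8 (t=41: INC baz by 9): {bar=2, baz=21, foo=17}
  after event 9 (t=47: INC foo by 6): {bar=2, baz=21, foo=23}
  after event 10 (t=49: DEC foo by 5): {bar=2, baz=21, foo=18}

Answer: {bar=2, baz=21, foo=18}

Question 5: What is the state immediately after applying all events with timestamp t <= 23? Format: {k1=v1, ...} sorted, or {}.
Answer: {baz=12, foo=22}

Derivation:
Apply events with t <= 23 (4 events):
  after event 1 (t=4: INC baz by 12): {baz=12}
  after event 2 (t=8: INC foo by 15): {baz=12, foo=15}
  after event 3 (t=13: INC foo by 5): {baz=12, foo=20}
  after event 4 (t=23: INC foo by 2): {baz=12, foo=22}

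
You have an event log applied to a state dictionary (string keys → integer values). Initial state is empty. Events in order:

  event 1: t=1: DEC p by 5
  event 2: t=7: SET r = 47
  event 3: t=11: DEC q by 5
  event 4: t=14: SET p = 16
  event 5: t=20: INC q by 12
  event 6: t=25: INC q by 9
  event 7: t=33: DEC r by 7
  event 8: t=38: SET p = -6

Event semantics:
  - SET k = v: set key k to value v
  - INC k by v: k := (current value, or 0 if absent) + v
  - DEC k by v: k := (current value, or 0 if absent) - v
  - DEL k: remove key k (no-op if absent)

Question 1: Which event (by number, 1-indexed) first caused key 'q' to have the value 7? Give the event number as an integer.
Looking for first event where q becomes 7:
  event 3: q = -5
  event 4: q = -5
  event 5: q -5 -> 7  <-- first match

Answer: 5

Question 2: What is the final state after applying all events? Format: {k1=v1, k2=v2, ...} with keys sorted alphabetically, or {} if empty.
  after event 1 (t=1: DEC p by 5): {p=-5}
  after event 2 (t=7: SET r = 47): {p=-5, r=47}
  after event 3 (t=11: DEC q by 5): {p=-5, q=-5, r=47}
  after event 4 (t=14: SET p = 16): {p=16, q=-5, r=47}
  after event 5 (t=20: INC q by 12): {p=16, q=7, r=47}
  after event 6 (t=25: INC q by 9): {p=16, q=16, r=47}
  after event 7 (t=33: DEC r by 7): {p=16, q=16, r=40}
  after event 8 (t=38: SET p = -6): {p=-6, q=16, r=40}

Answer: {p=-6, q=16, r=40}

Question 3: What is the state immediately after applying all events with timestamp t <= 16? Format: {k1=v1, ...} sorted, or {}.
Apply events with t <= 16 (4 events):
  after event 1 (t=1: DEC p by 5): {p=-5}
  after event 2 (t=7: SET r = 47): {p=-5, r=47}
  after event 3 (t=11: DEC q by 5): {p=-5, q=-5, r=47}
  after event 4 (t=14: SET p = 16): {p=16, q=-5, r=47}

Answer: {p=16, q=-5, r=47}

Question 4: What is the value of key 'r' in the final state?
Track key 'r' through all 8 events:
  event 1 (t=1: DEC p by 5): r unchanged
  event 2 (t=7: SET r = 47): r (absent) -> 47
  event 3 (t=11: DEC q by 5): r unchanged
  event 4 (t=14: SET p = 16): r unchanged
  event 5 (t=20: INC q by 12): r unchanged
  event 6 (t=25: INC q by 9): r unchanged
  event 7 (t=33: DEC r by 7): r 47 -> 40
  event 8 (t=38: SET p = -6): r unchanged
Final: r = 40

Answer: 40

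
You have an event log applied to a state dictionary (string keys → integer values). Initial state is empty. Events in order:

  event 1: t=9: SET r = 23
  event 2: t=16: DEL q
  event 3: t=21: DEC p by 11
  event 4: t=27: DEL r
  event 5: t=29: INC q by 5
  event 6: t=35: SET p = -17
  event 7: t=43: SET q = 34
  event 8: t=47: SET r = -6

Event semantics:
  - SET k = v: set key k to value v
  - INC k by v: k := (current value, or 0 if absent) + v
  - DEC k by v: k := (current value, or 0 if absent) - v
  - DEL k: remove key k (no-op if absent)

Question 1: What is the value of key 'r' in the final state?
Answer: -6

Derivation:
Track key 'r' through all 8 events:
  event 1 (t=9: SET r = 23): r (absent) -> 23
  event 2 (t=16: DEL q): r unchanged
  event 3 (t=21: DEC p by 11): r unchanged
  event 4 (t=27: DEL r): r 23 -> (absent)
  event 5 (t=29: INC q by 5): r unchanged
  event 6 (t=35: SET p = -17): r unchanged
  event 7 (t=43: SET q = 34): r unchanged
  event 8 (t=47: SET r = -6): r (absent) -> -6
Final: r = -6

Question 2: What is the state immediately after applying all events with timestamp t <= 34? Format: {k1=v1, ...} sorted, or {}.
Apply events with t <= 34 (5 events):
  after event 1 (t=9: SET r = 23): {r=23}
  after event 2 (t=16: DEL q): {r=23}
  after event 3 (t=21: DEC p by 11): {p=-11, r=23}
  after event 4 (t=27: DEL r): {p=-11}
  after event 5 (t=29: INC q by 5): {p=-11, q=5}

Answer: {p=-11, q=5}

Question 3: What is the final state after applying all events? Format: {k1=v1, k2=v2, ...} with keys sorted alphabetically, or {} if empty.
Answer: {p=-17, q=34, r=-6}

Derivation:
  after event 1 (t=9: SET r = 23): {r=23}
  after event 2 (t=16: DEL q): {r=23}
  after event 3 (t=21: DEC p by 11): {p=-11, r=23}
  after event 4 (t=27: DEL r): {p=-11}
  after event 5 (t=29: INC q by 5): {p=-11, q=5}
  after event 6 (t=35: SET p = -17): {p=-17, q=5}
  after event 7 (t=43: SET q = 34): {p=-17, q=34}
  after event 8 (t=47: SET r = -6): {p=-17, q=34, r=-6}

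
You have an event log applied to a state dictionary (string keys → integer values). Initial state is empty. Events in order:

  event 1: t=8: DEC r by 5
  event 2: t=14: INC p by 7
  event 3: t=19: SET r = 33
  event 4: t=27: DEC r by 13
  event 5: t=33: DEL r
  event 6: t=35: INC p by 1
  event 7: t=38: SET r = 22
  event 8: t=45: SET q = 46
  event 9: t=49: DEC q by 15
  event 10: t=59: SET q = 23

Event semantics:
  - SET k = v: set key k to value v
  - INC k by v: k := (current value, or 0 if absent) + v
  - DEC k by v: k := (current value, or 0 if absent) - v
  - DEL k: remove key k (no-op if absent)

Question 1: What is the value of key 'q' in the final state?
Track key 'q' through all 10 events:
  event 1 (t=8: DEC r by 5): q unchanged
  event 2 (t=14: INC p by 7): q unchanged
  event 3 (t=19: SET r = 33): q unchanged
  event 4 (t=27: DEC r by 13): q unchanged
  event 5 (t=33: DEL r): q unchanged
  event 6 (t=35: INC p by 1): q unchanged
  event 7 (t=38: SET r = 22): q unchanged
  event 8 (t=45: SET q = 46): q (absent) -> 46
  event 9 (t=49: DEC q by 15): q 46 -> 31
  event 10 (t=59: SET q = 23): q 31 -> 23
Final: q = 23

Answer: 23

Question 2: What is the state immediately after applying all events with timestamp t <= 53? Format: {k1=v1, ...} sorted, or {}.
Apply events with t <= 53 (9 events):
  after event 1 (t=8: DEC r by 5): {r=-5}
  after event 2 (t=14: INC p by 7): {p=7, r=-5}
  after event 3 (t=19: SET r = 33): {p=7, r=33}
  after event 4 (t=27: DEC r by 13): {p=7, r=20}
  after event 5 (t=33: DEL r): {p=7}
  after event 6 (t=35: INC p by 1): {p=8}
  after event 7 (t=38: SET r = 22): {p=8, r=22}
  after event 8 (t=45: SET q = 46): {p=8, q=46, r=22}
  after event 9 (t=49: DEC q by 15): {p=8, q=31, r=22}

Answer: {p=8, q=31, r=22}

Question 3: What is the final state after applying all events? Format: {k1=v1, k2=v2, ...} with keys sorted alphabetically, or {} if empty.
  after event 1 (t=8: DEC r by 5): {r=-5}
  after event 2 (t=14: INC p by 7): {p=7, r=-5}
  after event 3 (t=19: SET r = 33): {p=7, r=33}
  after event 4 (t=27: DEC r by 13): {p=7, r=20}
  after event 5 (t=33: DEL r): {p=7}
  after event 6 (t=35: INC p by 1): {p=8}
  after event 7 (t=38: SET r = 22): {p=8, r=22}
  after event 8 (t=45: SET q = 46): {p=8, q=46, r=22}
  after event 9 (t=49: DEC q by 15): {p=8, q=31, r=22}
  after event 10 (t=59: SET q = 23): {p=8, q=23, r=22}

Answer: {p=8, q=23, r=22}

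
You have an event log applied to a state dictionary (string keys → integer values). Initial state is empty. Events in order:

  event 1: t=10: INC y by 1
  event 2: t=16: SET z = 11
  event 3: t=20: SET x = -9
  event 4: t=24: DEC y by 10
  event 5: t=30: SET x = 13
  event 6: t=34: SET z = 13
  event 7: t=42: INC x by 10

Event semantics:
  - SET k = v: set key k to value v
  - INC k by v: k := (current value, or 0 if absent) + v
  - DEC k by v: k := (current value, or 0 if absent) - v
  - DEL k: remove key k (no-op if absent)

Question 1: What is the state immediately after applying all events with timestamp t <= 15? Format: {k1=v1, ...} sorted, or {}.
Apply events with t <= 15 (1 events):
  after event 1 (t=10: INC y by 1): {y=1}

Answer: {y=1}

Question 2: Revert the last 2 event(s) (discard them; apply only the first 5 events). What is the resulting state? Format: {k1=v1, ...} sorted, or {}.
Keep first 5 events (discard last 2):
  after event 1 (t=10: INC y by 1): {y=1}
  after event 2 (t=16: SET z = 11): {y=1, z=11}
  after event 3 (t=20: SET x = -9): {x=-9, y=1, z=11}
  after event 4 (t=24: DEC y by 10): {x=-9, y=-9, z=11}
  after event 5 (t=30: SET x = 13): {x=13, y=-9, z=11}

Answer: {x=13, y=-9, z=11}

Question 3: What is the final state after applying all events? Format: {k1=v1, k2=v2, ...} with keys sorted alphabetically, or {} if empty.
Answer: {x=23, y=-9, z=13}

Derivation:
  after event 1 (t=10: INC y by 1): {y=1}
  after event 2 (t=16: SET z = 11): {y=1, z=11}
  after event 3 (t=20: SET x = -9): {x=-9, y=1, z=11}
  after event 4 (t=24: DEC y by 10): {x=-9, y=-9, z=11}
  after event 5 (t=30: SET x = 13): {x=13, y=-9, z=11}
  after event 6 (t=34: SET z = 13): {x=13, y=-9, z=13}
  after event 7 (t=42: INC x by 10): {x=23, y=-9, z=13}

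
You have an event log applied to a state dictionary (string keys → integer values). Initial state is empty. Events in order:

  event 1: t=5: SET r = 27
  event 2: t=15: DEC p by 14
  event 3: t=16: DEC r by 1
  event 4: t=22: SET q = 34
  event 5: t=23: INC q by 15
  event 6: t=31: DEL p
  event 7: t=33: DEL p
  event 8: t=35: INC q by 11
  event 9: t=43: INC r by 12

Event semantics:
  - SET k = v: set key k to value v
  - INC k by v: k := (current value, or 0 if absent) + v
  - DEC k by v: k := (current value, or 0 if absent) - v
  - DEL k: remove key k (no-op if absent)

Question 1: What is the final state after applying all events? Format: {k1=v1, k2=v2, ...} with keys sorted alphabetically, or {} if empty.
Answer: {q=60, r=38}

Derivation:
  after event 1 (t=5: SET r = 27): {r=27}
  after event 2 (t=15: DEC p by 14): {p=-14, r=27}
  after event 3 (t=16: DEC r by 1): {p=-14, r=26}
  after event 4 (t=22: SET q = 34): {p=-14, q=34, r=26}
  after event 5 (t=23: INC q by 15): {p=-14, q=49, r=26}
  after event 6 (t=31: DEL p): {q=49, r=26}
  after event 7 (t=33: DEL p): {q=49, r=26}
  after event 8 (t=35: INC q by 11): {q=60, r=26}
  after event 9 (t=43: INC r by 12): {q=60, r=38}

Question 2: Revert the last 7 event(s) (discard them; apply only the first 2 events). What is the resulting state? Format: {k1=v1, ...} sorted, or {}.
Keep first 2 events (discard last 7):
  after event 1 (t=5: SET r = 27): {r=27}
  after event 2 (t=15: DEC p by 14): {p=-14, r=27}

Answer: {p=-14, r=27}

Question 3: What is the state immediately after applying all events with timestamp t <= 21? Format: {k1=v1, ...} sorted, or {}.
Answer: {p=-14, r=26}

Derivation:
Apply events with t <= 21 (3 events):
  after event 1 (t=5: SET r = 27): {r=27}
  after event 2 (t=15: DEC p by 14): {p=-14, r=27}
  after event 3 (t=16: DEC r by 1): {p=-14, r=26}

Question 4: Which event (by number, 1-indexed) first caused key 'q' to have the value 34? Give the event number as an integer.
Answer: 4

Derivation:
Looking for first event where q becomes 34:
  event 4: q (absent) -> 34  <-- first match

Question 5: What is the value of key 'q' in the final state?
Track key 'q' through all 9 events:
  event 1 (t=5: SET r = 27): q unchanged
  event 2 (t=15: DEC p by 14): q unchanged
  event 3 (t=16: DEC r by 1): q unchanged
  event 4 (t=22: SET q = 34): q (absent) -> 34
  event 5 (t=23: INC q by 15): q 34 -> 49
  event 6 (t=31: DEL p): q unchanged
  event 7 (t=33: DEL p): q unchanged
  event 8 (t=35: INC q by 11): q 49 -> 60
  event 9 (t=43: INC r by 12): q unchanged
Final: q = 60

Answer: 60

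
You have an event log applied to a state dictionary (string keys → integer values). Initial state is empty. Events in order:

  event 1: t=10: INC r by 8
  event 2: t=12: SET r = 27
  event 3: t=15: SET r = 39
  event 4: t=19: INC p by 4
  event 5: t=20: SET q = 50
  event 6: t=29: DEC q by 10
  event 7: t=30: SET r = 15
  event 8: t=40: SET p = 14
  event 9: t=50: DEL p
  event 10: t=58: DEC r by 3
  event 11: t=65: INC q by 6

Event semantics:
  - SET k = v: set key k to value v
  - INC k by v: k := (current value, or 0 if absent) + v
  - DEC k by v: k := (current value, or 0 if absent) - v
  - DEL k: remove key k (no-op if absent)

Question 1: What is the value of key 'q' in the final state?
Track key 'q' through all 11 events:
  event 1 (t=10: INC r by 8): q unchanged
  event 2 (t=12: SET r = 27): q unchanged
  event 3 (t=15: SET r = 39): q unchanged
  event 4 (t=19: INC p by 4): q unchanged
  event 5 (t=20: SET q = 50): q (absent) -> 50
  event 6 (t=29: DEC q by 10): q 50 -> 40
  event 7 (t=30: SET r = 15): q unchanged
  event 8 (t=40: SET p = 14): q unchanged
  event 9 (t=50: DEL p): q unchanged
  event 10 (t=58: DEC r by 3): q unchanged
  event 11 (t=65: INC q by 6): q 40 -> 46
Final: q = 46

Answer: 46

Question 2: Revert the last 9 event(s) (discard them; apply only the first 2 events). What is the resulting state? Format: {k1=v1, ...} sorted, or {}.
Keep first 2 events (discard last 9):
  after event 1 (t=10: INC r by 8): {r=8}
  after event 2 (t=12: SET r = 27): {r=27}

Answer: {r=27}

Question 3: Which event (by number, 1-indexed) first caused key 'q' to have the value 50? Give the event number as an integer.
Looking for first event where q becomes 50:
  event 5: q (absent) -> 50  <-- first match

Answer: 5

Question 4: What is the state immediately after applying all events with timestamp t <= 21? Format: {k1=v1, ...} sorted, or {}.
Answer: {p=4, q=50, r=39}

Derivation:
Apply events with t <= 21 (5 events):
  after event 1 (t=10: INC r by 8): {r=8}
  after event 2 (t=12: SET r = 27): {r=27}
  after event 3 (t=15: SET r = 39): {r=39}
  after event 4 (t=19: INC p by 4): {p=4, r=39}
  after event 5 (t=20: SET q = 50): {p=4, q=50, r=39}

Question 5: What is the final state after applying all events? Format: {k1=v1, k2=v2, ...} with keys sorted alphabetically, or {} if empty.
  after event 1 (t=10: INC r by 8): {r=8}
  after event 2 (t=12: SET r = 27): {r=27}
  after event 3 (t=15: SET r = 39): {r=39}
  after event 4 (t=19: INC p by 4): {p=4, r=39}
  after event 5 (t=20: SET q = 50): {p=4, q=50, r=39}
  after event 6 (t=29: DEC q by 10): {p=4, q=40, r=39}
  after event 7 (t=30: SET r = 15): {p=4, q=40, r=15}
  after event 8 (t=40: SET p = 14): {p=14, q=40, r=15}
  after event 9 (t=50: DEL p): {q=40, r=15}
  after event 10 (t=58: DEC r by 3): {q=40, r=12}
  after event 11 (t=65: INC q by 6): {q=46, r=12}

Answer: {q=46, r=12}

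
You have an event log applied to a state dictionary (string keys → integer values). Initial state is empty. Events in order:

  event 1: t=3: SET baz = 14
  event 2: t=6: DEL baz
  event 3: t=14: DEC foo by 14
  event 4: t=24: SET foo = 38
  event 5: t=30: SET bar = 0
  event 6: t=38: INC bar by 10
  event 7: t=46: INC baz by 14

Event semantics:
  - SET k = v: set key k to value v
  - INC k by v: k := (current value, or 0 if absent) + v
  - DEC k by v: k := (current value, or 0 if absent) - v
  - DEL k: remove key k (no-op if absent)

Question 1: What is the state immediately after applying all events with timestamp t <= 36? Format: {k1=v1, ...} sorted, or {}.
Answer: {bar=0, foo=38}

Derivation:
Apply events with t <= 36 (5 events):
  after event 1 (t=3: SET baz = 14): {baz=14}
  after event 2 (t=6: DEL baz): {}
  after event 3 (t=14: DEC foo by 14): {foo=-14}
  after event 4 (t=24: SET foo = 38): {foo=38}
  after event 5 (t=30: SET bar = 0): {bar=0, foo=38}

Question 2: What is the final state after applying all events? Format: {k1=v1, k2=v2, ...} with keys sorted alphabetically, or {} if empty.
Answer: {bar=10, baz=14, foo=38}

Derivation:
  after event 1 (t=3: SET baz = 14): {baz=14}
  after event 2 (t=6: DEL baz): {}
  after event 3 (t=14: DEC foo by 14): {foo=-14}
  after event 4 (t=24: SET foo = 38): {foo=38}
  after event 5 (t=30: SET bar = 0): {bar=0, foo=38}
  after event 6 (t=38: INC bar by 10): {bar=10, foo=38}
  after event 7 (t=46: INC baz by 14): {bar=10, baz=14, foo=38}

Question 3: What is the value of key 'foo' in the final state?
Answer: 38

Derivation:
Track key 'foo' through all 7 events:
  event 1 (t=3: SET baz = 14): foo unchanged
  event 2 (t=6: DEL baz): foo unchanged
  event 3 (t=14: DEC foo by 14): foo (absent) -> -14
  event 4 (t=24: SET foo = 38): foo -14 -> 38
  event 5 (t=30: SET bar = 0): foo unchanged
  event 6 (t=38: INC bar by 10): foo unchanged
  event 7 (t=46: INC baz by 14): foo unchanged
Final: foo = 38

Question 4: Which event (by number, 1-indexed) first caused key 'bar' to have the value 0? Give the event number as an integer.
Looking for first event where bar becomes 0:
  event 5: bar (absent) -> 0  <-- first match

Answer: 5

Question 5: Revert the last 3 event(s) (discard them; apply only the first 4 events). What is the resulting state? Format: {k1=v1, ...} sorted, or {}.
Keep first 4 events (discard last 3):
  after event 1 (t=3: SET baz = 14): {baz=14}
  after event 2 (t=6: DEL baz): {}
  after event 3 (t=14: DEC foo by 14): {foo=-14}
  after event 4 (t=24: SET foo = 38): {foo=38}

Answer: {foo=38}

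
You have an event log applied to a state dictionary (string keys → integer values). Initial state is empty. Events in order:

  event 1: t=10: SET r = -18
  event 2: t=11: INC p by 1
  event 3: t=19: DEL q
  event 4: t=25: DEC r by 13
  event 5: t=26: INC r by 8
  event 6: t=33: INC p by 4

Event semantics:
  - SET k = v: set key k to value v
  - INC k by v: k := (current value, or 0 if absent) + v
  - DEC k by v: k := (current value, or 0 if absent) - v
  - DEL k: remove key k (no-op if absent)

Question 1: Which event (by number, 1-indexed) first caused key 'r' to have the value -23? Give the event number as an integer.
Answer: 5

Derivation:
Looking for first event where r becomes -23:
  event 1: r = -18
  event 2: r = -18
  event 3: r = -18
  event 4: r = -31
  event 5: r -31 -> -23  <-- first match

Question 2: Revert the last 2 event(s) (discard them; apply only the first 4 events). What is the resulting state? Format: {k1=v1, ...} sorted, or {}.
Keep first 4 events (discard last 2):
  after event 1 (t=10: SET r = -18): {r=-18}
  after event 2 (t=11: INC p by 1): {p=1, r=-18}
  after event 3 (t=19: DEL q): {p=1, r=-18}
  after event 4 (t=25: DEC r by 13): {p=1, r=-31}

Answer: {p=1, r=-31}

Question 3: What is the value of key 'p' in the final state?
Answer: 5

Derivation:
Track key 'p' through all 6 events:
  event 1 (t=10: SET r = -18): p unchanged
  event 2 (t=11: INC p by 1): p (absent) -> 1
  event 3 (t=19: DEL q): p unchanged
  event 4 (t=25: DEC r by 13): p unchanged
  event 5 (t=26: INC r by 8): p unchanged
  event 6 (t=33: INC p by 4): p 1 -> 5
Final: p = 5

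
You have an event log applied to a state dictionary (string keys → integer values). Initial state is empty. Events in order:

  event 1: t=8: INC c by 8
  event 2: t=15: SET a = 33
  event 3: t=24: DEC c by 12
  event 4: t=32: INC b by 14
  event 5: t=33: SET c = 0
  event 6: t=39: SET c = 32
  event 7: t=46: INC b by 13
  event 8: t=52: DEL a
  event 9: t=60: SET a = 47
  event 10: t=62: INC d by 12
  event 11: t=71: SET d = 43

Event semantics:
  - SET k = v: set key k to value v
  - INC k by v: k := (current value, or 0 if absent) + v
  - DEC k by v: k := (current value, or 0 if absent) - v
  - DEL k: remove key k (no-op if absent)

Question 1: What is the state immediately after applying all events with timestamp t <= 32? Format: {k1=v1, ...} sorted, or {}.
Apply events with t <= 32 (4 events):
  after event 1 (t=8: INC c by 8): {c=8}
  after event 2 (t=15: SET a = 33): {a=33, c=8}
  after event 3 (t=24: DEC c by 12): {a=33, c=-4}
  after event 4 (t=32: INC b by 14): {a=33, b=14, c=-4}

Answer: {a=33, b=14, c=-4}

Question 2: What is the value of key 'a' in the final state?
Answer: 47

Derivation:
Track key 'a' through all 11 events:
  event 1 (t=8: INC c by 8): a unchanged
  event 2 (t=15: SET a = 33): a (absent) -> 33
  event 3 (t=24: DEC c by 12): a unchanged
  event 4 (t=32: INC b by 14): a unchanged
  event 5 (t=33: SET c = 0): a unchanged
  event 6 (t=39: SET c = 32): a unchanged
  event 7 (t=46: INC b by 13): a unchanged
  event 8 (t=52: DEL a): a 33 -> (absent)
  event 9 (t=60: SET a = 47): a (absent) -> 47
  event 10 (t=62: INC d by 12): a unchanged
  event 11 (t=71: SET d = 43): a unchanged
Final: a = 47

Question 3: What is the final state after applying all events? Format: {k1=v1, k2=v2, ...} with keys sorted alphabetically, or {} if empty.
  after event 1 (t=8: INC c by 8): {c=8}
  after event 2 (t=15: SET a = 33): {a=33, c=8}
  after event 3 (t=24: DEC c by 12): {a=33, c=-4}
  after event 4 (t=32: INC b by 14): {a=33, b=14, c=-4}
  after event 5 (t=33: SET c = 0): {a=33, b=14, c=0}
  after event 6 (t=39: SET c = 32): {a=33, b=14, c=32}
  after event 7 (t=46: INC b by 13): {a=33, b=27, c=32}
  after event 8 (t=52: DEL a): {b=27, c=32}
  after event 9 (t=60: SET a = 47): {a=47, b=27, c=32}
  after event 10 (t=62: INC d by 12): {a=47, b=27, c=32, d=12}
  after event 11 (t=71: SET d = 43): {a=47, b=27, c=32, d=43}

Answer: {a=47, b=27, c=32, d=43}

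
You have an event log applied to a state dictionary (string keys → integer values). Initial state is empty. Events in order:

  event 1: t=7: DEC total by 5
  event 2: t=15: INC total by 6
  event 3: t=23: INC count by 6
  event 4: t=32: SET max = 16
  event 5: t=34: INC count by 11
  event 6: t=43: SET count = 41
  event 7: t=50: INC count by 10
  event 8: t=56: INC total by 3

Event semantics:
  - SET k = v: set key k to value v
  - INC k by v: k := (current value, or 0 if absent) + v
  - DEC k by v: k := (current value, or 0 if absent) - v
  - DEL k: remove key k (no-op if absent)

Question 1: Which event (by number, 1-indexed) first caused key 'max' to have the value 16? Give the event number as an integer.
Looking for first event where max becomes 16:
  event 4: max (absent) -> 16  <-- first match

Answer: 4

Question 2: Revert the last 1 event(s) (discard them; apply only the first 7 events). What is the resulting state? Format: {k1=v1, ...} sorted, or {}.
Keep first 7 events (discard last 1):
  after event 1 (t=7: DEC total by 5): {total=-5}
  after event 2 (t=15: INC total by 6): {total=1}
  after event 3 (t=23: INC count by 6): {count=6, total=1}
  after event 4 (t=32: SET max = 16): {count=6, max=16, total=1}
  after event 5 (t=34: INC count by 11): {count=17, max=16, total=1}
  after event 6 (t=43: SET count = 41): {count=41, max=16, total=1}
  after event 7 (t=50: INC count by 10): {count=51, max=16, total=1}

Answer: {count=51, max=16, total=1}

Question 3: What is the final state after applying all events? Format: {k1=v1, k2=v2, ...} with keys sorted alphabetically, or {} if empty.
Answer: {count=51, max=16, total=4}

Derivation:
  after event 1 (t=7: DEC total by 5): {total=-5}
  after event 2 (t=15: INC total by 6): {total=1}
  after event 3 (t=23: INC count by 6): {count=6, total=1}
  after event 4 (t=32: SET max = 16): {count=6, max=16, total=1}
  after event 5 (t=34: INC count by 11): {count=17, max=16, total=1}
  after event 6 (t=43: SET count = 41): {count=41, max=16, total=1}
  after event 7 (t=50: INC count by 10): {count=51, max=16, total=1}
  after event 8 (t=56: INC total by 3): {count=51, max=16, total=4}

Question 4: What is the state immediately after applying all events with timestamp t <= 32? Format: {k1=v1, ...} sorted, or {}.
Apply events with t <= 32 (4 events):
  after event 1 (t=7: DEC total by 5): {total=-5}
  after event 2 (t=15: INC total by 6): {total=1}
  after event 3 (t=23: INC count by 6): {count=6, total=1}
  after event 4 (t=32: SET max = 16): {count=6, max=16, total=1}

Answer: {count=6, max=16, total=1}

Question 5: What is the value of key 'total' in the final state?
Answer: 4

Derivation:
Track key 'total' through all 8 events:
  event 1 (t=7: DEC total by 5): total (absent) -> -5
  event 2 (t=15: INC total by 6): total -5 -> 1
  event 3 (t=23: INC count by 6): total unchanged
  event 4 (t=32: SET max = 16): total unchanged
  event 5 (t=34: INC count by 11): total unchanged
  event 6 (t=43: SET count = 41): total unchanged
  event 7 (t=50: INC count by 10): total unchanged
  event 8 (t=56: INC total by 3): total 1 -> 4
Final: total = 4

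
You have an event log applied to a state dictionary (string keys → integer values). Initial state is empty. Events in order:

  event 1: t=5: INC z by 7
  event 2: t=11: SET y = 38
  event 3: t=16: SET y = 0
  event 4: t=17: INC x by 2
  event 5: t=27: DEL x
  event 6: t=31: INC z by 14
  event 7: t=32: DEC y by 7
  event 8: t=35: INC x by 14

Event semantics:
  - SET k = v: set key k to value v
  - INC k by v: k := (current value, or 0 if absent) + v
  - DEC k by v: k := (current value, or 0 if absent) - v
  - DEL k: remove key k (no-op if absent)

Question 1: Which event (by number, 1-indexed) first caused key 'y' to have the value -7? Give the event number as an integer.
Answer: 7

Derivation:
Looking for first event where y becomes -7:
  event 2: y = 38
  event 3: y = 0
  event 4: y = 0
  event 5: y = 0
  event 6: y = 0
  event 7: y 0 -> -7  <-- first match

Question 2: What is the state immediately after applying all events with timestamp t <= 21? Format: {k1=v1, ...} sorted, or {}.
Answer: {x=2, y=0, z=7}

Derivation:
Apply events with t <= 21 (4 events):
  after event 1 (t=5: INC z by 7): {z=7}
  after event 2 (t=11: SET y = 38): {y=38, z=7}
  after event 3 (t=16: SET y = 0): {y=0, z=7}
  after event 4 (t=17: INC x by 2): {x=2, y=0, z=7}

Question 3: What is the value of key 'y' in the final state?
Track key 'y' through all 8 events:
  event 1 (t=5: INC z by 7): y unchanged
  event 2 (t=11: SET y = 38): y (absent) -> 38
  event 3 (t=16: SET y = 0): y 38 -> 0
  event 4 (t=17: INC x by 2): y unchanged
  event 5 (t=27: DEL x): y unchanged
  event 6 (t=31: INC z by 14): y unchanged
  event 7 (t=32: DEC y by 7): y 0 -> -7
  event 8 (t=35: INC x by 14): y unchanged
Final: y = -7

Answer: -7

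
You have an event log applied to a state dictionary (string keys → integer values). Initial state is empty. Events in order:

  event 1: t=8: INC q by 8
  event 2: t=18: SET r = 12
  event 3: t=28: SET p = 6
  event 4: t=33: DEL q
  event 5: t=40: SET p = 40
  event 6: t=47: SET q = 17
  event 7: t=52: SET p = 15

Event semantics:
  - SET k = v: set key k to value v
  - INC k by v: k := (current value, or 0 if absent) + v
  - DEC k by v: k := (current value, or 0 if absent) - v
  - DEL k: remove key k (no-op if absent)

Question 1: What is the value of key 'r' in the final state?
Track key 'r' through all 7 events:
  event 1 (t=8: INC q by 8): r unchanged
  event 2 (t=18: SET r = 12): r (absent) -> 12
  event 3 (t=28: SET p = 6): r unchanged
  event 4 (t=33: DEL q): r unchanged
  event 5 (t=40: SET p = 40): r unchanged
  event 6 (t=47: SET q = 17): r unchanged
  event 7 (t=52: SET p = 15): r unchanged
Final: r = 12

Answer: 12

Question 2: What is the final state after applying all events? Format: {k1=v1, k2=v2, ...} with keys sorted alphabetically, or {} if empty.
  after event 1 (t=8: INC q by 8): {q=8}
  after event 2 (t=18: SET r = 12): {q=8, r=12}
  after event 3 (t=28: SET p = 6): {p=6, q=8, r=12}
  after event 4 (t=33: DEL q): {p=6, r=12}
  after event 5 (t=40: SET p = 40): {p=40, r=12}
  after event 6 (t=47: SET q = 17): {p=40, q=17, r=12}
  after event 7 (t=52: SET p = 15): {p=15, q=17, r=12}

Answer: {p=15, q=17, r=12}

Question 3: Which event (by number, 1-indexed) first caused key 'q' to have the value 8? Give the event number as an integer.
Answer: 1

Derivation:
Looking for first event where q becomes 8:
  event 1: q (absent) -> 8  <-- first match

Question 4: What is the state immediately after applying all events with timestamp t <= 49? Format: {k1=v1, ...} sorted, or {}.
Apply events with t <= 49 (6 events):
  after event 1 (t=8: INC q by 8): {q=8}
  after event 2 (t=18: SET r = 12): {q=8, r=12}
  after event 3 (t=28: SET p = 6): {p=6, q=8, r=12}
  after event 4 (t=33: DEL q): {p=6, r=12}
  after event 5 (t=40: SET p = 40): {p=40, r=12}
  after event 6 (t=47: SET q = 17): {p=40, q=17, r=12}

Answer: {p=40, q=17, r=12}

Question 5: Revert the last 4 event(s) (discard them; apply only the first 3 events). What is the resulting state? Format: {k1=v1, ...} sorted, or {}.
Keep first 3 events (discard last 4):
  after event 1 (t=8: INC q by 8): {q=8}
  after event 2 (t=18: SET r = 12): {q=8, r=12}
  after event 3 (t=28: SET p = 6): {p=6, q=8, r=12}

Answer: {p=6, q=8, r=12}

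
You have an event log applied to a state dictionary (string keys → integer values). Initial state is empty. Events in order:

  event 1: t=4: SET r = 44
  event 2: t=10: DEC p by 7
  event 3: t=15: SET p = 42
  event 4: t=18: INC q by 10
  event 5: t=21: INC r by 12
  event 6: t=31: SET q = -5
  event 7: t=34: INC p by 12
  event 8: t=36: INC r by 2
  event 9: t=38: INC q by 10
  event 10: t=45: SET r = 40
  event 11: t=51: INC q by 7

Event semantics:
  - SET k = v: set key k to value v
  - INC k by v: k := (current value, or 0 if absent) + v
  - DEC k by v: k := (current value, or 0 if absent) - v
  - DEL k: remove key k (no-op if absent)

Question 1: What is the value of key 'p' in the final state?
Track key 'p' through all 11 events:
  event 1 (t=4: SET r = 44): p unchanged
  event 2 (t=10: DEC p by 7): p (absent) -> -7
  event 3 (t=15: SET p = 42): p -7 -> 42
  event 4 (t=18: INC q by 10): p unchanged
  event 5 (t=21: INC r by 12): p unchanged
  event 6 (t=31: SET q = -5): p unchanged
  event 7 (t=34: INC p by 12): p 42 -> 54
  event 8 (t=36: INC r by 2): p unchanged
  event 9 (t=38: INC q by 10): p unchanged
  event 10 (t=45: SET r = 40): p unchanged
  event 11 (t=51: INC q by 7): p unchanged
Final: p = 54

Answer: 54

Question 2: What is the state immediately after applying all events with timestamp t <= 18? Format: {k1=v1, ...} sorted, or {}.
Apply events with t <= 18 (4 events):
  after event 1 (t=4: SET r = 44): {r=44}
  after event 2 (t=10: DEC p by 7): {p=-7, r=44}
  after event 3 (t=15: SET p = 42): {p=42, r=44}
  after event 4 (t=18: INC q by 10): {p=42, q=10, r=44}

Answer: {p=42, q=10, r=44}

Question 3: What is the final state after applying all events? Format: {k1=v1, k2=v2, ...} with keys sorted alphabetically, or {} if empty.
Answer: {p=54, q=12, r=40}

Derivation:
  after event 1 (t=4: SET r = 44): {r=44}
  after event 2 (t=10: DEC p by 7): {p=-7, r=44}
  after event 3 (t=15: SET p = 42): {p=42, r=44}
  after event 4 (t=18: INC q by 10): {p=42, q=10, r=44}
  after event 5 (t=21: INC r by 12): {p=42, q=10, r=56}
  after event 6 (t=31: SET q = -5): {p=42, q=-5, r=56}
  after event 7 (t=34: INC p by 12): {p=54, q=-5, r=56}
  after event 8 (t=36: INC r by 2): {p=54, q=-5, r=58}
  after event 9 (t=38: INC q by 10): {p=54, q=5, r=58}
  after event 10 (t=45: SET r = 40): {p=54, q=5, r=40}
  after event 11 (t=51: INC q by 7): {p=54, q=12, r=40}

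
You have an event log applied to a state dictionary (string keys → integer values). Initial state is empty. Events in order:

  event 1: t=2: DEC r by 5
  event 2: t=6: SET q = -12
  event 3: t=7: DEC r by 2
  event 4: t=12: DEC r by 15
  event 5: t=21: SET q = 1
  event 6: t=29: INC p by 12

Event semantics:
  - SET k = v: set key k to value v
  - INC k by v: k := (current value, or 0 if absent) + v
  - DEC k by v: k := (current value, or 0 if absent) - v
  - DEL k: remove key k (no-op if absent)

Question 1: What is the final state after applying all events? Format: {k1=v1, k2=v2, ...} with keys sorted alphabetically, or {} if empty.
Answer: {p=12, q=1, r=-22}

Derivation:
  after event 1 (t=2: DEC r by 5): {r=-5}
  after event 2 (t=6: SET q = -12): {q=-12, r=-5}
  after event 3 (t=7: DEC r by 2): {q=-12, r=-7}
  after event 4 (t=12: DEC r by 15): {q=-12, r=-22}
  after event 5 (t=21: SET q = 1): {q=1, r=-22}
  after event 6 (t=29: INC p by 12): {p=12, q=1, r=-22}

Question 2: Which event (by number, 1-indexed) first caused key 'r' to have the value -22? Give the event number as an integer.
Looking for first event where r becomes -22:
  event 1: r = -5
  event 2: r = -5
  event 3: r = -7
  event 4: r -7 -> -22  <-- first match

Answer: 4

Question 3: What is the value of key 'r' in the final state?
Answer: -22

Derivation:
Track key 'r' through all 6 events:
  event 1 (t=2: DEC r by 5): r (absent) -> -5
  event 2 (t=6: SET q = -12): r unchanged
  event 3 (t=7: DEC r by 2): r -5 -> -7
  event 4 (t=12: DEC r by 15): r -7 -> -22
  event 5 (t=21: SET q = 1): r unchanged
  event 6 (t=29: INC p by 12): r unchanged
Final: r = -22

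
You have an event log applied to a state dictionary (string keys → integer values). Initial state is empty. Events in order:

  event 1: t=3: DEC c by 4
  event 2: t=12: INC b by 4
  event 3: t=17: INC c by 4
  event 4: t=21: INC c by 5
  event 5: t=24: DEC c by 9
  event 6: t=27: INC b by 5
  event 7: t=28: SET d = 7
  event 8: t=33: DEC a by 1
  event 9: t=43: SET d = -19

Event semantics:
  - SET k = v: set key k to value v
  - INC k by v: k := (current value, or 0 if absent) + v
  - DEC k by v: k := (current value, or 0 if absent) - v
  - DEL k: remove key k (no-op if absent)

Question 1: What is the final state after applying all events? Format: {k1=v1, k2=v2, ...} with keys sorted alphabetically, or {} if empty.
Answer: {a=-1, b=9, c=-4, d=-19}

Derivation:
  after event 1 (t=3: DEC c by 4): {c=-4}
  after event 2 (t=12: INC b by 4): {b=4, c=-4}
  after event 3 (t=17: INC c by 4): {b=4, c=0}
  after event 4 (t=21: INC c by 5): {b=4, c=5}
  after event 5 (t=24: DEC c by 9): {b=4, c=-4}
  after event 6 (t=27: INC b by 5): {b=9, c=-4}
  after event 7 (t=28: SET d = 7): {b=9, c=-4, d=7}
  after event 8 (t=33: DEC a by 1): {a=-1, b=9, c=-4, d=7}
  after event 9 (t=43: SET d = -19): {a=-1, b=9, c=-4, d=-19}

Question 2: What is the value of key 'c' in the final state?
Answer: -4

Derivation:
Track key 'c' through all 9 events:
  event 1 (t=3: DEC c by 4): c (absent) -> -4
  event 2 (t=12: INC b by 4): c unchanged
  event 3 (t=17: INC c by 4): c -4 -> 0
  event 4 (t=21: INC c by 5): c 0 -> 5
  event 5 (t=24: DEC c by 9): c 5 -> -4
  event 6 (t=27: INC b by 5): c unchanged
  event 7 (t=28: SET d = 7): c unchanged
  event 8 (t=33: DEC a by 1): c unchanged
  event 9 (t=43: SET d = -19): c unchanged
Final: c = -4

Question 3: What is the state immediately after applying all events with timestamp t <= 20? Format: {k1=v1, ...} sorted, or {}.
Apply events with t <= 20 (3 events):
  after event 1 (t=3: DEC c by 4): {c=-4}
  after event 2 (t=12: INC b by 4): {b=4, c=-4}
  after event 3 (t=17: INC c by 4): {b=4, c=0}

Answer: {b=4, c=0}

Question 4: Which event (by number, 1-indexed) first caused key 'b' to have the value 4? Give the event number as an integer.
Answer: 2

Derivation:
Looking for first event where b becomes 4:
  event 2: b (absent) -> 4  <-- first match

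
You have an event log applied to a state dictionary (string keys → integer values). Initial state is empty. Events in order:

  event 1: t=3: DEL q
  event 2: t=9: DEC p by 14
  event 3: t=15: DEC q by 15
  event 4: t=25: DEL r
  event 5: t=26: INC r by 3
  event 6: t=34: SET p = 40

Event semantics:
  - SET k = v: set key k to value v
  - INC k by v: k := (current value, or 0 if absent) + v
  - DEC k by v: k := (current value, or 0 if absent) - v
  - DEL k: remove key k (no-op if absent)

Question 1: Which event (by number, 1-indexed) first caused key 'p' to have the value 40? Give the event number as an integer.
Answer: 6

Derivation:
Looking for first event where p becomes 40:
  event 2: p = -14
  event 3: p = -14
  event 4: p = -14
  event 5: p = -14
  event 6: p -14 -> 40  <-- first match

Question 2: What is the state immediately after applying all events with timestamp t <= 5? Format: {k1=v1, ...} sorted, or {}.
Answer: {}

Derivation:
Apply events with t <= 5 (1 events):
  after event 1 (t=3: DEL q): {}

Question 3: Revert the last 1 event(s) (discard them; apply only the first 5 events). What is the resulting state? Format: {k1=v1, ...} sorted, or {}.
Keep first 5 events (discard last 1):
  after event 1 (t=3: DEL q): {}
  after event 2 (t=9: DEC p by 14): {p=-14}
  after event 3 (t=15: DEC q by 15): {p=-14, q=-15}
  after event 4 (t=25: DEL r): {p=-14, q=-15}
  after event 5 (t=26: INC r by 3): {p=-14, q=-15, r=3}

Answer: {p=-14, q=-15, r=3}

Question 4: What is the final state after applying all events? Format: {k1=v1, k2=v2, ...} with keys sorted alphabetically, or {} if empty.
  after event 1 (t=3: DEL q): {}
  after event 2 (t=9: DEC p by 14): {p=-14}
  after event 3 (t=15: DEC q by 15): {p=-14, q=-15}
  after event 4 (t=25: DEL r): {p=-14, q=-15}
  after event 5 (t=26: INC r by 3): {p=-14, q=-15, r=3}
  after event 6 (t=34: SET p = 40): {p=40, q=-15, r=3}

Answer: {p=40, q=-15, r=3}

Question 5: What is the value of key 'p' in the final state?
Track key 'p' through all 6 events:
  event 1 (t=3: DEL q): p unchanged
  event 2 (t=9: DEC p by 14): p (absent) -> -14
  event 3 (t=15: DEC q by 15): p unchanged
  event 4 (t=25: DEL r): p unchanged
  event 5 (t=26: INC r by 3): p unchanged
  event 6 (t=34: SET p = 40): p -14 -> 40
Final: p = 40

Answer: 40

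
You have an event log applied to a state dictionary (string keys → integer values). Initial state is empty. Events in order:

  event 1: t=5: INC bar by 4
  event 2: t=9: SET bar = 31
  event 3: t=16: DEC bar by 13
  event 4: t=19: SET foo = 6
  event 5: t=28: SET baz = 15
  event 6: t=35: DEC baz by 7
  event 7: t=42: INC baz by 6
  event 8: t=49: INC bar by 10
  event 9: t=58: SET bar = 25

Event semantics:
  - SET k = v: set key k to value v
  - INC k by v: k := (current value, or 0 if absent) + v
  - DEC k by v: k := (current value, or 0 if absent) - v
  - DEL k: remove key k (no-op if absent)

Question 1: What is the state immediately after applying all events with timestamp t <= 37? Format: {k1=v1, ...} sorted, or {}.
Answer: {bar=18, baz=8, foo=6}

Derivation:
Apply events with t <= 37 (6 events):
  after event 1 (t=5: INC bar by 4): {bar=4}
  after event 2 (t=9: SET bar = 31): {bar=31}
  after event 3 (t=16: DEC bar by 13): {bar=18}
  after event 4 (t=19: SET foo = 6): {bar=18, foo=6}
  after event 5 (t=28: SET baz = 15): {bar=18, baz=15, foo=6}
  after event 6 (t=35: DEC baz by 7): {bar=18, baz=8, foo=6}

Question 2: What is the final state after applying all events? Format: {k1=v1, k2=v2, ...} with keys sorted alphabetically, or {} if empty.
Answer: {bar=25, baz=14, foo=6}

Derivation:
  after event 1 (t=5: INC bar by 4): {bar=4}
  after event 2 (t=9: SET bar = 31): {bar=31}
  after event 3 (t=16: DEC bar by 13): {bar=18}
  after event 4 (t=19: SET foo = 6): {bar=18, foo=6}
  after event 5 (t=28: SET baz = 15): {bar=18, baz=15, foo=6}
  after event 6 (t=35: DEC baz by 7): {bar=18, baz=8, foo=6}
  after event 7 (t=42: INC baz by 6): {bar=18, baz=14, foo=6}
  after event 8 (t=49: INC bar by 10): {bar=28, baz=14, foo=6}
  after event 9 (t=58: SET bar = 25): {bar=25, baz=14, foo=6}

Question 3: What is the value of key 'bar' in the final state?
Answer: 25

Derivation:
Track key 'bar' through all 9 events:
  event 1 (t=5: INC bar by 4): bar (absent) -> 4
  event 2 (t=9: SET bar = 31): bar 4 -> 31
  event 3 (t=16: DEC bar by 13): bar 31 -> 18
  event 4 (t=19: SET foo = 6): bar unchanged
  event 5 (t=28: SET baz = 15): bar unchanged
  event 6 (t=35: DEC baz by 7): bar unchanged
  event 7 (t=42: INC baz by 6): bar unchanged
  event 8 (t=49: INC bar by 10): bar 18 -> 28
  event 9 (t=58: SET bar = 25): bar 28 -> 25
Final: bar = 25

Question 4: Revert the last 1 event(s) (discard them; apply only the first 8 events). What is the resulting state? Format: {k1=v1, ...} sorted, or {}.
Keep first 8 events (discard last 1):
  after event 1 (t=5: INC bar by 4): {bar=4}
  after event 2 (t=9: SET bar = 31): {bar=31}
  after event 3 (t=16: DEC bar by 13): {bar=18}
  after event 4 (t=19: SET foo = 6): {bar=18, foo=6}
  after event 5 (t=28: SET baz = 15): {bar=18, baz=15, foo=6}
  after event 6 (t=35: DEC baz by 7): {bar=18, baz=8, foo=6}
  after event 7 (t=42: INC baz by 6): {bar=18, baz=14, foo=6}
  after event 8 (t=49: INC bar by 10): {bar=28, baz=14, foo=6}

Answer: {bar=28, baz=14, foo=6}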